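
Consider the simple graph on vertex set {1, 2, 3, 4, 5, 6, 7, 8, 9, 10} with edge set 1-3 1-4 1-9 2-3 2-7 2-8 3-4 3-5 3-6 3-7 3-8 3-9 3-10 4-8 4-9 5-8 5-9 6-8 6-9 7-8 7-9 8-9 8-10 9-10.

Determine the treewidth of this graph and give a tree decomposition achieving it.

Every bag has size at most 4, so the width is 4 − 1 = 3 and tw(G) ≤ 3. For the lower bound, the 4 vertices {3, 4, 8, 9} are pairwise adjacent, and any tree decomposition puts a clique entirely inside one bag — forcing width ≥ 3. The upper and lower bounds meet at 3, so that is the treewidth.

Treewidth 3.
One such decomposition:
Bags: B1 = {3, 6, 8, 9}  B2 = {3, 8, 9, 10}  B3 = {3, 7, 8, 9}  B4 = {3, 4, 8, 9}  B5 = {1, 3, 4, 9}  B6 = {2, 3, 7, 8}  B7 = {3, 5, 8, 9}
Tree: B1–B2, B1–B3, B2–B4, B4–B5, B3–B6, B4–B7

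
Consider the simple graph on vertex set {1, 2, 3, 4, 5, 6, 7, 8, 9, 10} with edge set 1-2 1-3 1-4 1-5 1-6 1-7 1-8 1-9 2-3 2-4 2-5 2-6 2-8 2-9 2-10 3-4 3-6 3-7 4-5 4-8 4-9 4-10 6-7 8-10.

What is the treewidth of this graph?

A width-3 tree decomposition is:
Bags: B1 = {1, 2, 3, 4}  B2 = {1, 2, 3, 6}  B3 = {1, 2, 4, 9}  B4 = {1, 2, 4, 8}  B5 = {1, 3, 6, 7}  B6 = {1, 2, 4, 5}  B7 = {2, 4, 8, 10}
Tree: B1–B2, B1–B3, B1–B4, B2–B5, B1–B6, B4–B7
Each bag holds 4 vertices, so the decomposition has width 3, which upper-bounds the treewidth. On the other hand G contains the 4-clique {1, 2, 4, 8}. A clique must lie in a single bag of any decomposition, so no decomposition can have width below 3. Hence tw(G) = 3 exactly.

3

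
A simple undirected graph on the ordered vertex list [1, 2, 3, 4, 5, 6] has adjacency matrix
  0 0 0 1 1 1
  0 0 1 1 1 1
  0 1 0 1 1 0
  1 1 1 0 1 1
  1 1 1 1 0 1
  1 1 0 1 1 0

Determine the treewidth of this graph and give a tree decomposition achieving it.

Every bag has size at most 4, so the width is 4 − 1 = 3 and tw(G) ≤ 3. On the other hand G contains the 4-clique {1, 4, 5, 6}. A clique must lie in a single bag of any decomposition, so no decomposition can have width below 3. Therefore the treewidth is 3.

Treewidth 3.
One optimal decomposition is:
Bags: B1 = {2, 3, 4, 5}  B2 = {2, 4, 5, 6}  B3 = {1, 4, 5, 6}
Tree: B1–B2, B2–B3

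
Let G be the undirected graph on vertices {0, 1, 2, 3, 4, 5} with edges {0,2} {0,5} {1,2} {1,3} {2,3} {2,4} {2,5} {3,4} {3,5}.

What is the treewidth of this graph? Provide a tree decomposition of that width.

Each bag holds 3 vertices, so the decomposition has width 2, which upper-bounds the treewidth. For the lower bound, the 3 vertices {0, 2, 5} are pairwise adjacent, and any tree decomposition puts a clique entirely inside one bag — forcing width ≥ 2. Therefore the treewidth is 2.

Treewidth 2.
Bags: B1 = {1, 2, 3}  B2 = {2, 3, 5}  B3 = {2, 3, 4}  B4 = {0, 2, 5}
Tree: B1–B2, B2–B3, B2–B4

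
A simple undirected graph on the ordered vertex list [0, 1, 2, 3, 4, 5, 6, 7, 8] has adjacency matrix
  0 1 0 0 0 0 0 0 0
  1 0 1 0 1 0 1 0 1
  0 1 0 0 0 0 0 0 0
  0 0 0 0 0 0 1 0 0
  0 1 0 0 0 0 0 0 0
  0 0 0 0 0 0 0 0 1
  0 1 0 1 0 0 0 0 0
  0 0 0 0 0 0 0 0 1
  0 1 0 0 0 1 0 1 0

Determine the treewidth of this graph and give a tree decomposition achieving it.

Every bag has size at most 2, so the width is 2 − 1 = 1 and tw(G) ≤ 1. Any graph with an edge has treewidth ≥ 1, and G has the edge 8–1. The upper and lower bounds meet at 1, so that is the treewidth.

Treewidth 1.
Bags: B1 = {1, 8}  B2 = {0, 1}  B3 = {1, 2}  B4 = {7, 8}  B5 = {1, 6}  B6 = {5, 8}  B7 = {3, 6}  B8 = {1, 4}
Tree: B1–B2, B1–B3, B1–B4, B2–B5, B4–B6, B5–B7, B1–B8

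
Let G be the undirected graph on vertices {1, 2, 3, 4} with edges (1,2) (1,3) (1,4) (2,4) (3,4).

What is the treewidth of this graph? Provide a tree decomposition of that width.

Every bag has size at most 3, so the width is 3 − 1 = 2 and tw(G) ≤ 2. For the lower bound, the 3 vertices {1, 2, 4} are pairwise adjacent, and any tree decomposition puts a clique entirely inside one bag — forcing width ≥ 2. Hence tw(G) = 2 exactly.

Treewidth 2.
One such decomposition:
Bags: B1 = {1, 2, 4}  B2 = {1, 3, 4}
Tree: B1–B2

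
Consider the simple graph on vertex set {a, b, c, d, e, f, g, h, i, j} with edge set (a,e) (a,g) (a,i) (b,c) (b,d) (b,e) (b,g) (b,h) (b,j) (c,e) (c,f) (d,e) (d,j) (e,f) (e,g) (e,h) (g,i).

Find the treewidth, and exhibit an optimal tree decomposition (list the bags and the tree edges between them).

Every bag has size at most 3, so the width is 3 − 1 = 2 and tw(G) ≤ 2. For the lower bound, the 3 vertices {b, d, j} are pairwise adjacent, and any tree decomposition puts a clique entirely inside one bag — forcing width ≥ 2. Combining the bounds, tw(G) = 2.

Treewidth 2.
One such decomposition:
Bags: B1 = {b, d, e}  B2 = {b, e, g}  B3 = {b, d, j}  B4 = {a, e, g}  B5 = {b, e, h}  B6 = {a, g, i}  B7 = {b, c, e}  B8 = {c, e, f}
Tree: B1–B2, B1–B3, B2–B4, B1–B5, B4–B6, B5–B7, B7–B8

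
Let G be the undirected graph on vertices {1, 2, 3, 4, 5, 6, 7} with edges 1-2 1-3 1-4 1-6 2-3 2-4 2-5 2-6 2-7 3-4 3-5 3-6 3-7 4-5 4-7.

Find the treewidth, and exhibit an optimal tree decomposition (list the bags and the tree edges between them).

The largest bag has 4 vertices, giving width 3; this decomposition certifies tw(G) ≤ 3. On the other hand G contains the 4-clique {1, 2, 3, 4}. A clique must lie in a single bag of any decomposition, so no decomposition can have width below 3. The upper and lower bounds meet at 3, so that is the treewidth.

Treewidth 3.
Bags: B1 = {2, 3, 4, 5}  B2 = {1, 2, 3, 4}  B3 = {2, 3, 4, 7}  B4 = {1, 2, 3, 6}
Tree: B1–B2, B2–B3, B2–B4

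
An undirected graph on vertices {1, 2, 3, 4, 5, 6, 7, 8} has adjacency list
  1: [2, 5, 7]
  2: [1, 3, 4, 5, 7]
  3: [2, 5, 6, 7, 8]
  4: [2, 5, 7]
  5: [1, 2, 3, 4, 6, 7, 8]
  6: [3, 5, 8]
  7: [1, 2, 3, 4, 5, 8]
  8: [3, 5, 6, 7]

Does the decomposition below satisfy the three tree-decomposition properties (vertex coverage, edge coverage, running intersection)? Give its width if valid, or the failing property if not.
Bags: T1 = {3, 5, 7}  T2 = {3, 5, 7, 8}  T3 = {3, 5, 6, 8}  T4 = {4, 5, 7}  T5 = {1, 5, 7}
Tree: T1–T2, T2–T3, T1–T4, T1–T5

A tree decomposition must satisfy three properties: every vertex lies in some bag; for every edge, both endpoints lie together in some bag; and for every vertex, the bags containing it form a connected subtree. Here vertex 2 appears in no bag, so the decomposition is invalid.

No — vertex 2 appears in no bag.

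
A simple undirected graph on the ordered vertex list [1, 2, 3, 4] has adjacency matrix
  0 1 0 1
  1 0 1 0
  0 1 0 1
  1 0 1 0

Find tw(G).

A width-2 tree decomposition is:
Bags: B1 = {1, 2, 3}  B2 = {1, 3, 4}
Tree: B1–B2
The largest bag has 3 vertices, giving width 2; this decomposition certifies tw(G) ≤ 2. For the lower bound, G contains the cycle 1–2–3–4–1, so G is not a forest; only forests have treewidth ≤ 1, hence tw(G) ≥ 2. Combining the bounds, tw(G) = 2.

2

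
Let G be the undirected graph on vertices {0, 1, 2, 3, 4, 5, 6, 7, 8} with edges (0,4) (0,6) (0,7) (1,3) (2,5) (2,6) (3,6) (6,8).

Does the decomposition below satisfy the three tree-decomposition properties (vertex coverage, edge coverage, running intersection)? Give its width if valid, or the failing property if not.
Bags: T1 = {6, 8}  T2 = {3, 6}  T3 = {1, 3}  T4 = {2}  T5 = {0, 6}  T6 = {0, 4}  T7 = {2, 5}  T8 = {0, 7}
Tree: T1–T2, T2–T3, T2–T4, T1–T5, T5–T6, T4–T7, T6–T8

A tree decomposition must satisfy three properties: every vertex lies in some bag; for every edge, both endpoints lie together in some bag; and for every vertex, the bags containing it form a connected subtree. Here edge (6,2) lies in no bag, so the decomposition is invalid.

No — edge (6,2) lies in no bag.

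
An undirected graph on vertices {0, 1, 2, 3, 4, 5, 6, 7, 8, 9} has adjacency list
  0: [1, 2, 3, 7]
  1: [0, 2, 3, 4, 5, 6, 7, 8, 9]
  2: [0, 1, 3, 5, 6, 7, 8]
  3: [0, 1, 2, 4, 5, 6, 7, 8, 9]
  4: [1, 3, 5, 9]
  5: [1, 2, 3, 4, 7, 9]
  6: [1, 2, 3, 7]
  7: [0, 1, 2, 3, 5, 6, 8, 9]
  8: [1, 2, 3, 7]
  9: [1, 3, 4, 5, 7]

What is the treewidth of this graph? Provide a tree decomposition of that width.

Treewidth 4.
Bags: B1 = {1, 3, 5, 7, 9}  B2 = {1, 2, 3, 5, 7}  B3 = {1, 2, 3, 6, 7}  B4 = {1, 3, 4, 5, 9}  B5 = {1, 2, 3, 7, 8}  B6 = {0, 1, 2, 3, 7}
Tree: B1–B2, B2–B3, B1–B4, B3–B5, B3–B6

Every bag has size at most 5, so the width is 5 − 1 = 4 and tw(G) ≤ 4. On the other hand G contains the 5-clique {1, 3, 4, 5, 9}. A clique must lie in a single bag of any decomposition, so no decomposition can have width below 4. Therefore the treewidth is 4.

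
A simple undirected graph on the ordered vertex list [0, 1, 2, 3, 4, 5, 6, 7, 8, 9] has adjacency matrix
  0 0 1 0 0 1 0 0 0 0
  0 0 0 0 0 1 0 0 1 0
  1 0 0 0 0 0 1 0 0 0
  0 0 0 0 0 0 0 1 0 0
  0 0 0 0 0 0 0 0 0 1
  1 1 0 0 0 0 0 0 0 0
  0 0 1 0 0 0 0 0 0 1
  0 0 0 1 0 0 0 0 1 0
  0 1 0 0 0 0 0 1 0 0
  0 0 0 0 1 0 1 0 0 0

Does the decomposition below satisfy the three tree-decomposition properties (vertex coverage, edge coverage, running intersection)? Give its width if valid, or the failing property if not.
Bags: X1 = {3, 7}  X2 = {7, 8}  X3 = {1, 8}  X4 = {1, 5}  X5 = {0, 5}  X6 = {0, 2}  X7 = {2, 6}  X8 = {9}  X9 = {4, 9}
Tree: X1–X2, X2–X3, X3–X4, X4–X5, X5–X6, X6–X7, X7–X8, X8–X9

No — edge (6,9) lies in no bag.

A tree decomposition must satisfy three properties: every vertex lies in some bag; for every edge, both endpoints lie together in some bag; and for every vertex, the bags containing it form a connected subtree. Here edge (6,9) lies in no bag, so the decomposition is invalid.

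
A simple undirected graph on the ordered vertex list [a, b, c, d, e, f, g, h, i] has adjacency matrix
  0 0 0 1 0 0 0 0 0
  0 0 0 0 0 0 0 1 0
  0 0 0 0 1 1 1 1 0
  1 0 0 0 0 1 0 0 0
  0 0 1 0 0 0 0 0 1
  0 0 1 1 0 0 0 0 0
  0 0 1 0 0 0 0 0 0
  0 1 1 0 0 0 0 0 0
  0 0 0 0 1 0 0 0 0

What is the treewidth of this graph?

1

A width-1 tree decomposition is:
Bags: B1 = {c, g}  B2 = {c, h}  B3 = {c, e}  B4 = {b, h}  B5 = {c, f}  B6 = {d, f}  B7 = {e, i}  B8 = {a, d}
Tree: B1–B2, B1–B3, B2–B4, B1–B5, B5–B6, B3–B7, B6–B8
Each bag holds 2 vertices, so the decomposition has width 1, which upper-bounds the treewidth. Any graph with an edge has treewidth ≥ 1, and G has the edge g–c. Hence tw(G) = 1 exactly.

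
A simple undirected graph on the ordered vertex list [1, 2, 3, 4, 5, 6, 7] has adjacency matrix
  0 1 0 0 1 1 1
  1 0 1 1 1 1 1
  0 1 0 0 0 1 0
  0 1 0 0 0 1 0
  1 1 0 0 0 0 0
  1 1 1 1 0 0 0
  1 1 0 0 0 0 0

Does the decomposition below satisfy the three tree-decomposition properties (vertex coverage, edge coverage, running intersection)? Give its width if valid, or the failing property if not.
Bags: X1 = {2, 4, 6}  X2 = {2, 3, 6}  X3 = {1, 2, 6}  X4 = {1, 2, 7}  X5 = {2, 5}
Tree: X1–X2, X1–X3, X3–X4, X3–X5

No — edge (1,5) lies in no bag.

A tree decomposition must satisfy three properties: every vertex lies in some bag; for every edge, both endpoints lie together in some bag; and for every vertex, the bags containing it form a connected subtree. Here edge (1,5) lies in no bag, so the decomposition is invalid.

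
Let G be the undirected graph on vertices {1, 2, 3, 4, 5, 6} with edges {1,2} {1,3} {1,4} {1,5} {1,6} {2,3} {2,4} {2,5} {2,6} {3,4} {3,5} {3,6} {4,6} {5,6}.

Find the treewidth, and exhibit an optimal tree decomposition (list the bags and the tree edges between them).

Treewidth 4.
One such decomposition:
Bags: B1 = {1, 2, 3, 4, 6}  B2 = {1, 2, 3, 5, 6}
Tree: B1–B2

Every bag has size at most 5, so the width is 5 − 1 = 4 and tw(G) ≤ 4. For the lower bound, the 5 vertices {1, 2, 3, 4, 6} are pairwise adjacent, and any tree decomposition puts a clique entirely inside one bag — forcing width ≥ 4. The upper and lower bounds meet at 4, so that is the treewidth.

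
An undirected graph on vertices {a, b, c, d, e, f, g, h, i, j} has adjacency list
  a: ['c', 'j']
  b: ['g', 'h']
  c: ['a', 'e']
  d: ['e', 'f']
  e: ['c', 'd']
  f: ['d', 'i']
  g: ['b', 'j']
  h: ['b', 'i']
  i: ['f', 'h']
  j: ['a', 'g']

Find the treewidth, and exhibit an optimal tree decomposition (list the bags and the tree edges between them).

Each bag holds 3 vertices, so the decomposition has width 2, which upper-bounds the treewidth. The edges g–b–h–i–f–d–e–c–a–j–g form a cycle, so G is not a tree and its treewidth is at least 2. Combining the bounds, tw(G) = 2.

Treewidth 2.
One such decomposition:
Bags: B1 = {b, g, h}  B2 = {g, h, i}  B3 = {f, g, i}  B4 = {d, f, g}  B5 = {d, e, g}  B6 = {c, e, g}  B7 = {a, c, g}  B8 = {a, g, j}
Tree: B1–B2, B2–B3, B3–B4, B4–B5, B5–B6, B6–B7, B7–B8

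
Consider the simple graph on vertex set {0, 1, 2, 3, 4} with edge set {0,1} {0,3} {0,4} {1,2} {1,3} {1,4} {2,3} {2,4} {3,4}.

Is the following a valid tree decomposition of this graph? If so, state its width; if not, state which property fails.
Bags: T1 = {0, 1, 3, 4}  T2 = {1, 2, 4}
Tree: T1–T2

A tree decomposition must satisfy three properties: every vertex lies in some bag; for every edge, both endpoints lie together in some bag; and for every vertex, the bags containing it form a connected subtree. Here edge (3,2) lies in no bag, so the decomposition is invalid.

No — edge (3,2) lies in no bag.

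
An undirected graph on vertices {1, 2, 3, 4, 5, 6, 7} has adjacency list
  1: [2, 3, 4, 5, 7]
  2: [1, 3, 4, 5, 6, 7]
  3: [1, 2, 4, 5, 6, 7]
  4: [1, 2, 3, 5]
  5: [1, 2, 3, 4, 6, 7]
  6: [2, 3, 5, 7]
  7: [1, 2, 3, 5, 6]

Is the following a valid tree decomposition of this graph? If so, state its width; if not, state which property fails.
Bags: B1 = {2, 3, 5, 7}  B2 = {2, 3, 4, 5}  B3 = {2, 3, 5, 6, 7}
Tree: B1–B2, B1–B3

A tree decomposition must satisfy three properties: every vertex lies in some bag; for every edge, both endpoints lie together in some bag; and for every vertex, the bags containing it form a connected subtree. Here vertex 1 appears in no bag, so the decomposition is invalid.

No — vertex 1 appears in no bag.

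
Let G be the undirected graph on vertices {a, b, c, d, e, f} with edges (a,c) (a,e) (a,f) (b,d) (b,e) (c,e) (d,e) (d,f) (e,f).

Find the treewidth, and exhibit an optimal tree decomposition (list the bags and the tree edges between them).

Treewidth 2.
Bags: B1 = {b, d, e}  B2 = {d, e, f}  B3 = {a, e, f}  B4 = {a, c, e}
Tree: B1–B2, B2–B3, B3–B4

Each bag holds 3 vertices, so the decomposition has width 2, which upper-bounds the treewidth. For the lower bound, the 3 vertices {d, e, f} are pairwise adjacent, and any tree decomposition puts a clique entirely inside one bag — forcing width ≥ 2. The upper and lower bounds meet at 2, so that is the treewidth.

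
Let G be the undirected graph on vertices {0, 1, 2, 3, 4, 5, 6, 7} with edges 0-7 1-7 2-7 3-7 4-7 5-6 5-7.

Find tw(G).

1

A width-1 tree decomposition is:
Bags: B1 = {4, 7}  B2 = {0, 7}  B3 = {5, 7}  B4 = {3, 7}  B5 = {5, 6}  B6 = {2, 7}  B7 = {1, 7}
Tree: B1–B2, B2–B3, B2–B4, B3–B5, B3–B6, B4–B7
Each bag holds 2 vertices, so the decomposition has width 1, which upper-bounds the treewidth. Any graph with an edge has treewidth ≥ 1, and G has the edge 7–4. Therefore the treewidth is 1.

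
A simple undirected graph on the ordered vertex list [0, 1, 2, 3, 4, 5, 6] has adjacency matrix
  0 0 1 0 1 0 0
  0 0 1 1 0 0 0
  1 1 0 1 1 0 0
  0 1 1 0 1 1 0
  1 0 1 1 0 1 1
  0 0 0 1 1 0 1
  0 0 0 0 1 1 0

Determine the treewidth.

A width-2 tree decomposition is:
Bags: B1 = {4, 5, 6}  B2 = {3, 4, 5}  B3 = {2, 3, 4}  B4 = {0, 2, 4}  B5 = {1, 2, 3}
Tree: B1–B2, B2–B3, B3–B4, B3–B5
Every bag has size at most 3, so the width is 3 − 1 = 2 and tw(G) ≤ 2. For the lower bound, the 3 vertices {1, 2, 3} are pairwise adjacent, and any tree decomposition puts a clique entirely inside one bag — forcing width ≥ 2. Therefore the treewidth is 2.

2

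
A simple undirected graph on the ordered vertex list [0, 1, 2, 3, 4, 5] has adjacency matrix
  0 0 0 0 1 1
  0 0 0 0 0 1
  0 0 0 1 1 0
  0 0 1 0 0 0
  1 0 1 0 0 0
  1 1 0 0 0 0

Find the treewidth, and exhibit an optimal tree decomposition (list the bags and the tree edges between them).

Each bag holds 2 vertices, so the decomposition has width 1, which upper-bounds the treewidth. G has an edge, so its treewidth is at least 1. Therefore the treewidth is 1.

Treewidth 1.
Bags: B1 = {2, 3}  B2 = {2, 4}  B3 = {0, 4}  B4 = {0, 5}  B5 = {1, 5}
Tree: B1–B2, B2–B3, B3–B4, B4–B5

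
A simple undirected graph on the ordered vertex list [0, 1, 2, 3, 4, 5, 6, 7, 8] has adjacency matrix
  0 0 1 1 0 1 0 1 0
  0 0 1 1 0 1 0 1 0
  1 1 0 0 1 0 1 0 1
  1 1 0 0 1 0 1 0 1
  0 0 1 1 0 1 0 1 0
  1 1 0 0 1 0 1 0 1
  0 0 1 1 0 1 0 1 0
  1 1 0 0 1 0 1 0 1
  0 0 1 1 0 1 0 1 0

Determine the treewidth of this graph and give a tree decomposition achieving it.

Treewidth 4.
One such decomposition:
Bags: B1 = {2, 3, 4, 5, 7}  B2 = {2, 3, 5, 6, 7}  B3 = {2, 3, 5, 7, 8}  B4 = {1, 2, 3, 5, 7}  B5 = {0, 2, 3, 5, 7}
Tree: B1–B2, B2–B3, B3–B4, B4–B5

Every bag has size at most 5, so the width is 5 − 1 = 4 and tw(G) ≤ 4. For the lower bound: the 5 vertex sets {3,4}, {2,6}, {5,8}, {7}, {1} are disjoint, each induces a connected subgraph, and every pair is joined by at least one edge of G. Contracting each set to a single vertex therefore yields K_{5} as a minor, and since treewidth is minor-monotone, tw(G) ≥ tw(K_{5}) = 4. Combining the bounds, tw(G) = 4.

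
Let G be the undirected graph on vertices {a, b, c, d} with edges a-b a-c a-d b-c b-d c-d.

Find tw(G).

A width-3 tree decomposition is:
Bags: B1 = {a, b, c, d}
Tree: (single bag)
With just one bag of size 4, the width is 4 − 1 = 3, so tw(G) ≤ 3. Conversely, {a, b, c, d} is a clique of size 4, and the vertices of any clique must share a bag in every tree decomposition; so some bag has ≥ 4 vertices and tw(G) ≥ 3. Hence tw(G) = 3 exactly.

3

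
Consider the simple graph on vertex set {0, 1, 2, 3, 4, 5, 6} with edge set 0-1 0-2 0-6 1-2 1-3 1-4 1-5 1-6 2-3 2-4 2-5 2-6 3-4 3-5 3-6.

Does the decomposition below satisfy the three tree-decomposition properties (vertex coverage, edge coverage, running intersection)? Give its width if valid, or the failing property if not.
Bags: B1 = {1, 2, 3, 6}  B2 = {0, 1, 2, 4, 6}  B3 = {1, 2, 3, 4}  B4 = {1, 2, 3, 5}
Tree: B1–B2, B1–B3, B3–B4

No — bags containing vertex 4 are not connected in the tree.

A tree decomposition must satisfy three properties: every vertex lies in some bag; for every edge, both endpoints lie together in some bag; and for every vertex, the bags containing it form a connected subtree. Here bags containing vertex 4 are not connected in the tree, so the decomposition is invalid.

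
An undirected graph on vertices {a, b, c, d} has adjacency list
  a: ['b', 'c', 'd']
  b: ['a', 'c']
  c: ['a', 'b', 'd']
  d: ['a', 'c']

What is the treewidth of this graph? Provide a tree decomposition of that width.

Each bag holds 3 vertices, so the decomposition has width 2, which upper-bounds the treewidth. On the other hand G contains the 3-clique {a, c, d}. A clique must lie in a single bag of any decomposition, so no decomposition can have width below 2. The upper and lower bounds meet at 2, so that is the treewidth.

Treewidth 2.
One such decomposition:
Bags: B1 = {a, b, c}  B2 = {a, c, d}
Tree: B1–B2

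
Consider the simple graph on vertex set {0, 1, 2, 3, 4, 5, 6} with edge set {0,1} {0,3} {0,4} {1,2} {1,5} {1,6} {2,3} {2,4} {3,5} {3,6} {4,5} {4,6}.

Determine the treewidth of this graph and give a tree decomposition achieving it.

Treewidth 3.
Bags: B1 = {1, 3, 4, 6}  B2 = {0, 1, 3, 4}  B3 = {1, 3, 4, 5}  B4 = {1, 2, 3, 4}
Tree: B1–B2, B2–B3, B3–B4

Every bag has size at most 4, so the width is 4 − 1 = 3 and tw(G) ≤ 3. For the lower bound: the 4 vertex sets {1,6}, {0,4}, {3}, {5} are disjoint, each induces a connected subgraph, and every pair is joined by at least one edge of G. Contracting each set to a single vertex therefore yields K_{4} as a minor, and since treewidth is minor-monotone, tw(G) ≥ tw(K_{4}) = 3. Hence tw(G) = 3 exactly.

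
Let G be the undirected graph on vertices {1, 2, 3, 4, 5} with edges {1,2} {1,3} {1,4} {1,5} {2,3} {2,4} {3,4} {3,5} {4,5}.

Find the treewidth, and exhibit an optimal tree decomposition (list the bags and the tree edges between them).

Treewidth 3.
One such decomposition:
Bags: B1 = {1, 2, 3, 4}  B2 = {1, 3, 4, 5}
Tree: B1–B2

Every bag has size at most 4, so the width is 4 − 1 = 3 and tw(G) ≤ 3. On the other hand G contains the 4-clique {1, 2, 3, 4}. A clique must lie in a single bag of any decomposition, so no decomposition can have width below 3. Combining the bounds, tw(G) = 3.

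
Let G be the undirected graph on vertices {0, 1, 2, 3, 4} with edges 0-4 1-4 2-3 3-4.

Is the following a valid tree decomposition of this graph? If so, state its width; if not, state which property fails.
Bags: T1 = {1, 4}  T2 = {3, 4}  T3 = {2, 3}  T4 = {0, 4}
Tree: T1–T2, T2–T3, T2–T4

Yes; width 1.

Every vertex of G appears in some bag (union = {0, 1, 2, 3, 4}); every edge is covered by a bag; and for each vertex v the set of bags containing v is connected in the bag tree. The decomposition is therefore valid. The largest bag has 2 vertices, so the width is 1.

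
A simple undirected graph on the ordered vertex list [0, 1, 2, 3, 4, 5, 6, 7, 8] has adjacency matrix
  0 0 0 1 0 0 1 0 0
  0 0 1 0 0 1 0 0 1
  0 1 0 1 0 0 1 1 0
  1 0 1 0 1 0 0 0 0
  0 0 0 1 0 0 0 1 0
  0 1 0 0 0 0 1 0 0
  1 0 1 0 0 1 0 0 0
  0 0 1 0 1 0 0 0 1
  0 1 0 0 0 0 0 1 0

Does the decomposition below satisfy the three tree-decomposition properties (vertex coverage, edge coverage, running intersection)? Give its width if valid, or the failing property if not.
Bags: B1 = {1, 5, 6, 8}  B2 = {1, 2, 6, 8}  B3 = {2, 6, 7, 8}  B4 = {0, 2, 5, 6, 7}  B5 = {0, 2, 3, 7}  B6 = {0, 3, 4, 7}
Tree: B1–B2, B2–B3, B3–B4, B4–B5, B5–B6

No — bags containing vertex 5 are not connected in the tree.

A tree decomposition must satisfy three properties: every vertex lies in some bag; for every edge, both endpoints lie together in some bag; and for every vertex, the bags containing it form a connected subtree. Here bags containing vertex 5 are not connected in the tree, so the decomposition is invalid.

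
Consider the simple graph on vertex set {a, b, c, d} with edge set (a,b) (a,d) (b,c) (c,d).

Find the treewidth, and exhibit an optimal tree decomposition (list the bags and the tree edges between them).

Treewidth 2.
Bags: B1 = {a, c, d}  B2 = {a, b, c}
Tree: B1–B2

Each bag holds 3 vertices, so the decomposition has width 2, which upper-bounds the treewidth. For the lower bound, G contains the cycle c–d–a–b–c, so G is not a forest; only forests have treewidth ≤ 1, hence tw(G) ≥ 2. The upper and lower bounds meet at 2, so that is the treewidth.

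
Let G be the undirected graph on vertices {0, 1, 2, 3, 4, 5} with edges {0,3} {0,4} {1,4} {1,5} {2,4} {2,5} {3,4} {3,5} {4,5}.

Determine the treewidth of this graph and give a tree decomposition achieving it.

Treewidth 2.
Bags: B1 = {2, 4, 5}  B2 = {1, 4, 5}  B3 = {3, 4, 5}  B4 = {0, 3, 4}
Tree: B1–B2, B1–B3, B3–B4

The largest bag has 3 vertices, giving width 2; this decomposition certifies tw(G) ≤ 2. On the other hand G contains the 3-clique {0, 3, 4}. A clique must lie in a single bag of any decomposition, so no decomposition can have width below 2. Combining the bounds, tw(G) = 2.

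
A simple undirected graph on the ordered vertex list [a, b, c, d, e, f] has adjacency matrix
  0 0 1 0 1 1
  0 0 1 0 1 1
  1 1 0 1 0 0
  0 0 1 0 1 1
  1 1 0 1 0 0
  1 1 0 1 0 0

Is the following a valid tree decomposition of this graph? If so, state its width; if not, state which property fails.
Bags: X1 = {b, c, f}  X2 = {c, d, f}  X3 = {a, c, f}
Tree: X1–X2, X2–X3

A tree decomposition must satisfy three properties: every vertex lies in some bag; for every edge, both endpoints lie together in some bag; and for every vertex, the bags containing it form a connected subtree. Here vertex e appears in no bag, so the decomposition is invalid.

No — vertex e appears in no bag.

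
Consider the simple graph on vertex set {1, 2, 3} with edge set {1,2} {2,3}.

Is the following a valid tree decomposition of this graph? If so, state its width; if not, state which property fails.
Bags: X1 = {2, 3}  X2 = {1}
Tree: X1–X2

A tree decomposition must satisfy three properties: every vertex lies in some bag; for every edge, both endpoints lie together in some bag; and for every vertex, the bags containing it form a connected subtree. Here edge (2,1) lies in no bag, so the decomposition is invalid.

No — edge (2,1) lies in no bag.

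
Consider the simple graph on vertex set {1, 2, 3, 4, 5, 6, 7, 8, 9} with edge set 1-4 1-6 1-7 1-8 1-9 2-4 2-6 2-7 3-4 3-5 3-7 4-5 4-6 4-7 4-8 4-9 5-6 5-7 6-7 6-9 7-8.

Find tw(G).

3

A width-3 tree decomposition is:
Bags: B1 = {4, 5, 6, 7}  B2 = {1, 4, 6, 7}  B3 = {3, 4, 5, 7}  B4 = {2, 4, 6, 7}  B5 = {1, 4, 7, 8}  B6 = {1, 4, 6, 9}
Tree: B1–B2, B1–B3, B1–B4, B2–B5, B2–B6
The largest bag has 4 vertices, giving width 3; this decomposition certifies tw(G) ≤ 3. For the lower bound, the 4 vertices {1, 4, 6, 9} are pairwise adjacent, and any tree decomposition puts a clique entirely inside one bag — forcing width ≥ 3. Hence tw(G) = 3 exactly.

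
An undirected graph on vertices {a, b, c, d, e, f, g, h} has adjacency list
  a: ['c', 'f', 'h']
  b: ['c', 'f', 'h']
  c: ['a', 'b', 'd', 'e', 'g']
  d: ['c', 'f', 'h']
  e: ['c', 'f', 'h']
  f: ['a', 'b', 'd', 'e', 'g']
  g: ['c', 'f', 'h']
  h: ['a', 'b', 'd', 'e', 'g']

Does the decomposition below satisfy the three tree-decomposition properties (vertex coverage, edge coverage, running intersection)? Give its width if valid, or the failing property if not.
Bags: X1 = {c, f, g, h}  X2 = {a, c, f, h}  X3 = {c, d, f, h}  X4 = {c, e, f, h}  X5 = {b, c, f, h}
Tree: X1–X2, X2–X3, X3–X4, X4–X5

Checking the three conditions: (i) the bags cover all of {a, b, c, d, e, f, g, h}; (ii) for each edge, some bag contains both endpoints; (iii) the bags containing any fixed vertex form a subtree. All hold, so the decomposition is valid with width 4 − 1 = 3.

Yes; width 3.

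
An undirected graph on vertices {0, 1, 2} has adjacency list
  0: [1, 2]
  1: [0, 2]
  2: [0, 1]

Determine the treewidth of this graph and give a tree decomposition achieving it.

Treewidth 2.
Bags: B1 = {0, 1, 2}
Tree: (single bag)

A single bag containing all 3 vertices is trivially a valid decomposition of width 2. For the lower bound, the 3 vertices {0, 1, 2} are pairwise adjacent, and any tree decomposition puts a clique entirely inside one bag — forcing width ≥ 2. Combining the bounds, tw(G) = 2.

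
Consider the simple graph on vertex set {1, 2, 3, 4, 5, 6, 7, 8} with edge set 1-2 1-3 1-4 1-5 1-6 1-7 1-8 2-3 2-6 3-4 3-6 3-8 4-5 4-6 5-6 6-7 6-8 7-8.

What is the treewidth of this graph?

A width-3 tree decomposition is:
Bags: B1 = {1, 3, 6, 8}  B2 = {1, 2, 3, 6}  B3 = {1, 3, 4, 6}  B4 = {1, 6, 7, 8}  B5 = {1, 4, 5, 6}
Tree: B1–B2, B1–B3, B1–B4, B3–B5
Every bag has size at most 4, so the width is 4 − 1 = 3 and tw(G) ≤ 3. Conversely, {1, 3, 6, 8} is a clique of size 4, and the vertices of any clique must share a bag in every tree decomposition; so some bag has ≥ 4 vertices and tw(G) ≥ 3. Combining the bounds, tw(G) = 3.

3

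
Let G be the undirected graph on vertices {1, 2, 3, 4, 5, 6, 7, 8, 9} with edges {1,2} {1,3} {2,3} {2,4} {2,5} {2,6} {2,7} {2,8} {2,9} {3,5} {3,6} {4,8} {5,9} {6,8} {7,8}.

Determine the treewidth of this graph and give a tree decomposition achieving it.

Treewidth 2.
One optimal decomposition is:
Bags: B1 = {2, 6, 8}  B2 = {2, 3, 6}  B3 = {1, 2, 3}  B4 = {2, 3, 5}  B5 = {2, 5, 9}  B6 = {2, 7, 8}  B7 = {2, 4, 8}
Tree: B1–B2, B2–B3, B2–B4, B4–B5, B1–B6, B1–B7

Each bag holds 3 vertices, so the decomposition has width 2, which upper-bounds the treewidth. Conversely, {1, 2, 3} is a clique of size 3, and the vertices of any clique must share a bag in every tree decomposition; so some bag has ≥ 3 vertices and tw(G) ≥ 2. Hence tw(G) = 2 exactly.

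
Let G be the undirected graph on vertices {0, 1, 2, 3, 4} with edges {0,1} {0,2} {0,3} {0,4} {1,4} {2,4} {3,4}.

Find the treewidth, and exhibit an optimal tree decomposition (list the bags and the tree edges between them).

Each bag holds 3 vertices, so the decomposition has width 2, which upper-bounds the treewidth. For the lower bound, the 3 vertices {0, 1, 4} are pairwise adjacent, and any tree decomposition puts a clique entirely inside one bag — forcing width ≥ 2. Therefore the treewidth is 2.

Treewidth 2.
One such decomposition:
Bags: B1 = {0, 3, 4}  B2 = {0, 1, 4}  B3 = {0, 2, 4}
Tree: B1–B2, B2–B3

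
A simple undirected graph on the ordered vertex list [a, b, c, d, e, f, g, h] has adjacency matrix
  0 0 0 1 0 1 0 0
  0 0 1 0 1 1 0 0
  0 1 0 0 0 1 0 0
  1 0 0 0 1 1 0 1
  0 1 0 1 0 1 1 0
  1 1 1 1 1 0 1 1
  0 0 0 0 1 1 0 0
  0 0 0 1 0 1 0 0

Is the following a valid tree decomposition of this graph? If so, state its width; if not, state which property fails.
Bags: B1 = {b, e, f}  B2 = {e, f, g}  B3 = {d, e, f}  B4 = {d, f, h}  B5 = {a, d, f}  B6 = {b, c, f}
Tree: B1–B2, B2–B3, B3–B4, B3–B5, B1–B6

Vertex coverage: the bags together contain {a, b, c, d, e, f, g, h}, the full vertex set. Edge coverage: each edge of G has both endpoints in at least one bag. Running intersection: for every vertex, the bags containing it form a connected subtree. All three properties hold, so this is a valid tree decomposition of width max|bag| − 1 = 2, and hence tw(G) ≤ 2.

Yes; width 2.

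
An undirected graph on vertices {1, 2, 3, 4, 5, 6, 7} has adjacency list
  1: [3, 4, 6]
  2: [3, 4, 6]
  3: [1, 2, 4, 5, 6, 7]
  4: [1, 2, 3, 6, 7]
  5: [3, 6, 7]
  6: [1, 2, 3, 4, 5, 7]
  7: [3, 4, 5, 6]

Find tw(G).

3

A width-3 tree decomposition is:
Bags: B1 = {2, 3, 4, 6}  B2 = {3, 4, 6, 7}  B3 = {1, 3, 4, 6}  B4 = {3, 5, 6, 7}
Tree: B1–B2, B1–B3, B2–B4
Every bag has size at most 4, so the width is 4 − 1 = 3 and tw(G) ≤ 3. On the other hand G contains the 4-clique {1, 3, 4, 6}. A clique must lie in a single bag of any decomposition, so no decomposition can have width below 3. The upper and lower bounds meet at 3, so that is the treewidth.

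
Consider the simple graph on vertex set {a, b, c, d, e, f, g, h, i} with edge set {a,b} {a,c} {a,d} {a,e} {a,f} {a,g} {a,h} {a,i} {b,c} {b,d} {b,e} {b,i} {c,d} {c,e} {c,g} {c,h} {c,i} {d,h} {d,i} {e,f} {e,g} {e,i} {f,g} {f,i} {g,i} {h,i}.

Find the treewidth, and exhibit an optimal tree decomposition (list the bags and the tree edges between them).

Treewidth 4.
One optimal decomposition is:
Bags: B1 = {a, b, c, e, i}  B2 = {a, b, c, d, i}  B3 = {a, c, d, h, i}  B4 = {a, c, e, g, i}  B5 = {a, e, f, g, i}
Tree: B1–B2, B2–B3, B1–B4, B4–B5

The largest bag has 5 vertices, giving width 4; this decomposition certifies tw(G) ≤ 4. On the other hand G contains the 5-clique {a, c, d, h, i}. A clique must lie in a single bag of any decomposition, so no decomposition can have width below 4. The upper and lower bounds meet at 4, so that is the treewidth.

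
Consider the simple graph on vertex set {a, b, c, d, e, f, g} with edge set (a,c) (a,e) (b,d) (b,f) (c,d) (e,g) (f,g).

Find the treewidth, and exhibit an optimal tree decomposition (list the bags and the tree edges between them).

Treewidth 2.
Bags: B1 = {b, d, f}  B2 = {c, d, f}  B3 = {a, c, f}  B4 = {a, e, f}  B5 = {e, f, g}
Tree: B1–B2, B2–B3, B3–B4, B4–B5

Each bag holds 3 vertices, so the decomposition has width 2, which upper-bounds the treewidth. The edges f–b–d–c–a–e–g–f form a cycle, so G is not a tree and its treewidth is at least 2. Therefore the treewidth is 2.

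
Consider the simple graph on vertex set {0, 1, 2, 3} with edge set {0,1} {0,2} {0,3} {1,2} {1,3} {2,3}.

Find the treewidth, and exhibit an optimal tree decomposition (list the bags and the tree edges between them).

Treewidth 3.
One optimal decomposition is:
Bags: B1 = {0, 1, 2, 3}
Tree: (single bag)

With just one bag of size 4, the width is 4 − 1 = 3, so tw(G) ≤ 3. Conversely, {0, 1, 2, 3} is a clique of size 4, and the vertices of any clique must share a bag in every tree decomposition; so some bag has ≥ 4 vertices and tw(G) ≥ 3. Therefore the treewidth is 3.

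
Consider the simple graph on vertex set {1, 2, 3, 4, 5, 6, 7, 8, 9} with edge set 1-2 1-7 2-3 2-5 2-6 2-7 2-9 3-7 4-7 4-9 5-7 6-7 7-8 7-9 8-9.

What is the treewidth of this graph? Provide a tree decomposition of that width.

Treewidth 2.
One such decomposition:
Bags: B1 = {4, 7, 9}  B2 = {2, 7, 9}  B3 = {2, 6, 7}  B4 = {2, 3, 7}  B5 = {2, 5, 7}  B6 = {7, 8, 9}  B7 = {1, 2, 7}
Tree: B1–B2, B2–B3, B2–B4, B4–B5, B2–B6, B2–B7

The largest bag has 3 vertices, giving width 2; this decomposition certifies tw(G) ≤ 2. For the lower bound, the 3 vertices {7, 8, 9} are pairwise adjacent, and any tree decomposition puts a clique entirely inside one bag — forcing width ≥ 2. Hence tw(G) = 2 exactly.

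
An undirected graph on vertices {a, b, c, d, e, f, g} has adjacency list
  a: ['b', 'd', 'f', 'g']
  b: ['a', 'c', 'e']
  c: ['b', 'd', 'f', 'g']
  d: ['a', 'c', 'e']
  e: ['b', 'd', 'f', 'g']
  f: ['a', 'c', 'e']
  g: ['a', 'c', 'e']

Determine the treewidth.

A width-3 tree decomposition is:
Bags: B1 = {a, c, d, e}  B2 = {a, c, e, g}  B3 = {a, c, e, f}  B4 = {a, b, c, e}
Tree: B1–B2, B2–B3, B3–B4
Each bag holds 4 vertices, so the decomposition has width 3, which upper-bounds the treewidth. For the lower bound: the 4 vertex sets {c,d}, {a,g}, {e}, {f} are disjoint, each induces a connected subgraph, and every pair is joined by at least one edge of G. Contracting each set to a single vertex therefore yields K_{4} as a minor, and since treewidth is minor-monotone, tw(G) ≥ tw(K_{4}) = 3. The upper and lower bounds meet at 3, so that is the treewidth.

3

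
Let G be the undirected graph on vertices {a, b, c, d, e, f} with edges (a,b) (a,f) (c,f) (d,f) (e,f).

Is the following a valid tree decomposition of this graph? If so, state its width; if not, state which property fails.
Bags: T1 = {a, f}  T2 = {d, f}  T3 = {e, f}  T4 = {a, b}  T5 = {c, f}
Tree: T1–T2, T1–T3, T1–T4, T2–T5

Vertex coverage: the bags together contain {a, b, c, d, e, f}, the full vertex set. Edge coverage: each edge of G has both endpoints in at least one bag. Running intersection: for every vertex, the bags containing it form a connected subtree. All three properties hold, so this is a valid tree decomposition of width max|bag| − 1 = 1, and hence tw(G) ≤ 1.

Yes; width 1.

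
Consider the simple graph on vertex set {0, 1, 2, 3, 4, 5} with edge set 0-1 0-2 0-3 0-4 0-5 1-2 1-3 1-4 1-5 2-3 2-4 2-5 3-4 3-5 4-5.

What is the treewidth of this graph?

5

A width-5 tree decomposition is:
Bags: B1 = {0, 1, 2, 3, 4, 5}
Tree: (single bag)
With just one bag of size 6, the width is 6 − 1 = 5, so tw(G) ≤ 5. For the lower bound, the 6 vertices {0, 1, 2, 3, 4, 5} are pairwise adjacent, and any tree decomposition puts a clique entirely inside one bag — forcing width ≥ 5. Combining the bounds, tw(G) = 5.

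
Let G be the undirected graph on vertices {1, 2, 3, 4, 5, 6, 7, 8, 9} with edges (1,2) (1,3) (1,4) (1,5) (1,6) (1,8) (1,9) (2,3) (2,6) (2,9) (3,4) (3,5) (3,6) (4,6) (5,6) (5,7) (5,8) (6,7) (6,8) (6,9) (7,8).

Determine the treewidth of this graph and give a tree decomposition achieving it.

Each bag holds 4 vertices, so the decomposition has width 3, which upper-bounds the treewidth. On the other hand G contains the 4-clique {1, 5, 6, 8}. A clique must lie in a single bag of any decomposition, so no decomposition can have width below 3. Combining the bounds, tw(G) = 3.

Treewidth 3.
Bags: B1 = {1, 2, 3, 6}  B2 = {1, 3, 4, 6}  B3 = {1, 3, 5, 6}  B4 = {1, 2, 6, 9}  B5 = {1, 5, 6, 8}  B6 = {5, 6, 7, 8}
Tree: B1–B2, B1–B3, B1–B4, B3–B5, B5–B6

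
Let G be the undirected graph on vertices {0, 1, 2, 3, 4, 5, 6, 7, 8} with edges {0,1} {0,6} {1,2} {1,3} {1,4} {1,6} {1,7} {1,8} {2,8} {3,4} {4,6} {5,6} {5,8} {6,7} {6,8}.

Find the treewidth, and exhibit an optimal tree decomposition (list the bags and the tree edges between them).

Treewidth 2.
One optimal decomposition is:
Bags: B1 = {1, 6, 7}  B2 = {1, 4, 6}  B3 = {0, 1, 6}  B4 = {1, 6, 8}  B5 = {1, 3, 4}  B6 = {1, 2, 8}  B7 = {5, 6, 8}
Tree: B1–B2, B1–B3, B2–B4, B2–B5, B4–B6, B4–B7

Each bag holds 3 vertices, so the decomposition has width 2, which upper-bounds the treewidth. On the other hand G contains the 3-clique {1, 2, 8}. A clique must lie in a single bag of any decomposition, so no decomposition can have width below 2. Therefore the treewidth is 2.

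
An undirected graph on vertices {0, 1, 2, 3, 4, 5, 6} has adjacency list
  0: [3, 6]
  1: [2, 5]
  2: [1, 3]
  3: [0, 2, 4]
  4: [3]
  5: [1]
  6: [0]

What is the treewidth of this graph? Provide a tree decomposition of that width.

Each bag holds 2 vertices, so the decomposition has width 1, which upper-bounds the treewidth. Any graph with an edge has treewidth ≥ 1, and G has the edge 0–3. Therefore the treewidth is 1.

Treewidth 1.
Bags: B1 = {0, 3}  B2 = {2, 3}  B3 = {1, 2}  B4 = {1, 5}  B5 = {0, 6}  B6 = {3, 4}
Tree: B1–B2, B2–B3, B3–B4, B1–B5, B2–B6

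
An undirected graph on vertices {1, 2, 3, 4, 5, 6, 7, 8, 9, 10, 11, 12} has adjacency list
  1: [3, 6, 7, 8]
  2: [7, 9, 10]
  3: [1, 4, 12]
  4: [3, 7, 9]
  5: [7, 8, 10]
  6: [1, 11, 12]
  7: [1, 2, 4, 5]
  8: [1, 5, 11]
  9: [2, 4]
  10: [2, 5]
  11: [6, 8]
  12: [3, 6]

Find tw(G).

A width-3 tree decomposition is:
Bags: B1 = {2, 4, 9, 10}  B2 = {2, 4, 7, 10}  B3 = {4, 5, 7, 10}  B4 = {3, 4, 5, 7}  B5 = {1, 3, 5, 7}  B6 = {1, 3, 5, 8}  B7 = {1, 3, 8, 12}  B8 = {1, 6, 8, 12}  B9 = {6, 8, 11, 12}
Tree: B1–B2, B2–B3, B3–B4, B4–B5, B5–B6, B6–B7, B7–B8, B8–B9
The largest bag has 4 vertices, giving width 3; this decomposition certifies tw(G) ≤ 3. For the lower bound: the 4 vertex sets {2,9,10}, {4}, {7}, {1,3,5,8} are disjoint, each induces a connected subgraph, and every pair is joined by at least one edge of G. Contracting each set to a single vertex therefore yields K_{4} as a minor, and since treewidth is minor-monotone, tw(G) ≥ tw(K_{4}) = 3. The upper and lower bounds meet at 3, so that is the treewidth.

3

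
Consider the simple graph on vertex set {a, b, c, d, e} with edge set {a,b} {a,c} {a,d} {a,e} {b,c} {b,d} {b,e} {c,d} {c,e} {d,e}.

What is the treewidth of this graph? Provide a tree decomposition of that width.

Treewidth 4.
One such decomposition:
Bags: B1 = {a, b, c, d, e}
Tree: (single bag)

A single bag containing all 5 vertices is trivially a valid decomposition of width 4. On the other hand G contains the 5-clique {a, b, c, d, e}. A clique must lie in a single bag of any decomposition, so no decomposition can have width below 4. Combining the bounds, tw(G) = 4.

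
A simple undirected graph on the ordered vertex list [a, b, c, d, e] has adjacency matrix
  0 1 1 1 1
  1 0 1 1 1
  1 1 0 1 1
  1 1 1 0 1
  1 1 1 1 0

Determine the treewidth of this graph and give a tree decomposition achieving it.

Treewidth 4.
One optimal decomposition is:
Bags: B1 = {a, b, c, d, e}
Tree: (single bag)

With just one bag of size 5, the width is 5 − 1 = 4, so tw(G) ≤ 4. Conversely, {a, b, c, d, e} is a clique of size 5, and the vertices of any clique must share a bag in every tree decomposition; so some bag has ≥ 5 vertices and tw(G) ≥ 4. Therefore the treewidth is 4.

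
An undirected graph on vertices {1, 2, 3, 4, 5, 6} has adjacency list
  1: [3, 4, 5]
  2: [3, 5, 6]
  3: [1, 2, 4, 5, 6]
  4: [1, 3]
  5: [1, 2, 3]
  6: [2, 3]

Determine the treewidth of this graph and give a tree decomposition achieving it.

Treewidth 2.
One such decomposition:
Bags: B1 = {2, 3, 5}  B2 = {1, 3, 5}  B3 = {2, 3, 6}  B4 = {1, 3, 4}
Tree: B1–B2, B1–B3, B2–B4

The largest bag has 3 vertices, giving width 2; this decomposition certifies tw(G) ≤ 2. Conversely, {1, 3, 4} is a clique of size 3, and the vertices of any clique must share a bag in every tree decomposition; so some bag has ≥ 3 vertices and tw(G) ≥ 2. Combining the bounds, tw(G) = 2.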